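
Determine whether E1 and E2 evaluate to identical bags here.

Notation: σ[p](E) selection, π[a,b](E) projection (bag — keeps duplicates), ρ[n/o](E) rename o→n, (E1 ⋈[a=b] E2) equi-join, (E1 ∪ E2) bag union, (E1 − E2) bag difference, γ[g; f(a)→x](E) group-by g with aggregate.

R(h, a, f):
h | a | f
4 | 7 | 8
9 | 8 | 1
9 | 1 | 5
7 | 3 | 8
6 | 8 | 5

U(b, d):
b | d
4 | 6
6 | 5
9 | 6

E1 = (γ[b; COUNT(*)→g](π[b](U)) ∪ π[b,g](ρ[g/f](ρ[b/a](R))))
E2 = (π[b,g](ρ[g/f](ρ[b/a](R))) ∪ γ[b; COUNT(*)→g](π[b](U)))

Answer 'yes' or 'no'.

E1 subexpression sizes:
  U → 3
  π[b](U) → 3
  γ[b; COUNT(*)→g](π[b](U)) → 3
  R → 5
  ρ[b/a](R) → 5
  ρ[g/f](ρ[b/a](R)) → 5
  π[b,g](ρ[g/f](ρ[b/a](R))) → 5
  (γ[b; COUNT(*)→g](π[b](U)) ∪ π[b,g](ρ[g/f](ρ[b/a](R)))) → 8
E2 subexpression sizes:
  R → 5
  ρ[b/a](R) → 5
  ρ[g/f](ρ[b/a](R)) → 5
  π[b,g](ρ[g/f](ρ[b/a](R))) → 5
  U → 3
  π[b](U) → 3
  γ[b; COUNT(*)→g](π[b](U)) → 3
  (π[b,g](ρ[g/f](ρ[b/a](R))) ∪ γ[b; COUNT(*)→g](π[b](U))) → 8

E1 and E2 produce the same multiset:
b | g
1 | 5
3 | 8
4 | 1
6 | 1
7 | 8
8 | 1
8 | 5
9 | 1

yes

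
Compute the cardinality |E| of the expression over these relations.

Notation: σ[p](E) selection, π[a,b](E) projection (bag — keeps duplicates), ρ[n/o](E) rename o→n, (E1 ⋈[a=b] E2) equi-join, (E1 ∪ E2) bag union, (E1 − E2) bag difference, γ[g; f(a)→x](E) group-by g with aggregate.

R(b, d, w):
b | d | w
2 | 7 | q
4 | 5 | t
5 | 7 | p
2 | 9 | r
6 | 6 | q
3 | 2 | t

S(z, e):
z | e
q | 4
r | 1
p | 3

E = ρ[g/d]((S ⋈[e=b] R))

Stepwise |·|:
  S → 3
  R → 6
  (S ⋈[e=b] R) → 2
  ρ[g/d]((S ⋈[e=b] R)) → 2

|E| = 2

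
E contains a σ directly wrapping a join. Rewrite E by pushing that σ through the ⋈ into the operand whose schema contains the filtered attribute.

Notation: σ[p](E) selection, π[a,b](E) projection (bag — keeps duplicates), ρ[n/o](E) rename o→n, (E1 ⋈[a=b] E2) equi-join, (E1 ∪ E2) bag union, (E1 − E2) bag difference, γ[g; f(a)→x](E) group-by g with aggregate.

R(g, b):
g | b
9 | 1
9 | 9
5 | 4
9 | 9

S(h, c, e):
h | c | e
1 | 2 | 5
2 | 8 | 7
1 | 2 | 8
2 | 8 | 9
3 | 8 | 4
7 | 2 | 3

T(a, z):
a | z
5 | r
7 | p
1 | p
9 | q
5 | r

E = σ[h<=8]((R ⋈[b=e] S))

σ filters on h, owned by the right side.
E' = (R ⋈[b=e] σ[h<=8](S))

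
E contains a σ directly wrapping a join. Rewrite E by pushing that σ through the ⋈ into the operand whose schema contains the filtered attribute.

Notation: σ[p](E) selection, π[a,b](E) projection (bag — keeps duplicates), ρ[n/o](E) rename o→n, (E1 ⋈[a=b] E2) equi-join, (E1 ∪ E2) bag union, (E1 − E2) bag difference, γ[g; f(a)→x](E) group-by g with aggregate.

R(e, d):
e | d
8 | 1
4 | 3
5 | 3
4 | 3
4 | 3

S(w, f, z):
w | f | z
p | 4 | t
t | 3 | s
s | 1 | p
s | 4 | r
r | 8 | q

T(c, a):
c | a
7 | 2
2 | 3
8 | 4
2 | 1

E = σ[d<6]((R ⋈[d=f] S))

σ filters on d, owned by the left side.
E' = (σ[d<6](R) ⋈[d=f] S)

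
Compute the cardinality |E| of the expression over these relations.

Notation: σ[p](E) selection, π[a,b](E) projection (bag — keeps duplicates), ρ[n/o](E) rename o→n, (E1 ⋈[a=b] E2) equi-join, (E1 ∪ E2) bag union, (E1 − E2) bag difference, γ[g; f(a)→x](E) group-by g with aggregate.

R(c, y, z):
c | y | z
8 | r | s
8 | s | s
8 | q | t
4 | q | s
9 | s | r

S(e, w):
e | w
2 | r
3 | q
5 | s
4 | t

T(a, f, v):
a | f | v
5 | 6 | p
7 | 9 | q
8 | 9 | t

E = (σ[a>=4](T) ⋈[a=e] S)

Per-node cardinality:
  T → 3
  σ[a>=4](T) → 3
  S → 4
  (σ[a>=4](T) ⋈[a=e] S) → 1

|E| = 1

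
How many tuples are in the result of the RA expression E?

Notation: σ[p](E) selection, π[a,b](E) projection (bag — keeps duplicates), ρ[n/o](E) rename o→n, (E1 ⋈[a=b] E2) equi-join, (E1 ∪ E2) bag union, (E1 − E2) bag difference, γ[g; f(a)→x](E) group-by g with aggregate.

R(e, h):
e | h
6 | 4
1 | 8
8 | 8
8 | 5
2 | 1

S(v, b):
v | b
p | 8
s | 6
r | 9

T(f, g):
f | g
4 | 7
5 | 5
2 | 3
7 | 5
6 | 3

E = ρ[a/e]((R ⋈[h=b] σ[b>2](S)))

Row counts bottom-up:
  R → 5
  S → 3
  σ[b>2](S) → 3
  (R ⋈[h=b] σ[b>2](S)) → 2
  ρ[a/e]((R ⋈[h=b] σ[b>2](S))) → 2

|E| = 2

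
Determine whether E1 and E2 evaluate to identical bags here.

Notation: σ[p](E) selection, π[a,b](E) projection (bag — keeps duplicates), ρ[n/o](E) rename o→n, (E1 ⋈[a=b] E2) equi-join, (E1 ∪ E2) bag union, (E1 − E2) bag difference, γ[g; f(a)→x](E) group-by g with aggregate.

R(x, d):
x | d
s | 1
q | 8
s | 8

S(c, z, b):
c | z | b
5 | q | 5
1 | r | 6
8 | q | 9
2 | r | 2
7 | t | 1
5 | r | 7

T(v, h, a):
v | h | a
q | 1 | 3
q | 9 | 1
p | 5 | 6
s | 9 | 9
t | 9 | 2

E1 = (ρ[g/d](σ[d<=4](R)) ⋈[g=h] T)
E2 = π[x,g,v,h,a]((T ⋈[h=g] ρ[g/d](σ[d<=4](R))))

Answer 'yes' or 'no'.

E1 row counts bottom-up:
  R → 3
  σ[d<=4](R) → 1
  ρ[g/d](σ[d<=4](R)) → 1
  T → 5
  (ρ[g/d](σ[d<=4](R)) ⋈[g=h] T) → 1
E2 row counts bottom-up:
  T → 5
  R → 3
  σ[d<=4](R) → 1
  ρ[g/d](σ[d<=4](R)) → 1
  (T ⋈[h=g] ρ[g/d](σ[d<=4](R))) → 1
  π[x,g,v,h,a]((T ⋈[h=g] ρ[g/d](σ[d<=4](R)))) → 1

E1 and E2 produce the same multiset:
x | g | v | h | a
s | 1 | q | 1 | 3

yes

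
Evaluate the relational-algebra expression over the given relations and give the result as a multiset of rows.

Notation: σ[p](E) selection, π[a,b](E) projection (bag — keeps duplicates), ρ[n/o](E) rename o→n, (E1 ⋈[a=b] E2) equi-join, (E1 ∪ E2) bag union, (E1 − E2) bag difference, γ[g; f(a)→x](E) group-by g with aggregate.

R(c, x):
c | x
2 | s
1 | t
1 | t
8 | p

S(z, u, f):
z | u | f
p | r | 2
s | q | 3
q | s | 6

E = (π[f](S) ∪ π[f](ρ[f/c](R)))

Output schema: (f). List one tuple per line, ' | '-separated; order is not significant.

Subexpression sizes:
  S → 3
  π[f](S) → 3
  R → 4
  ρ[f/c](R) → 4
  π[f](ρ[f/c](R)) → 4
  (π[f](S) ∪ π[f](ρ[f/c](R))) → 7

== RESULT ==
f
1
1
2
2
3
6
8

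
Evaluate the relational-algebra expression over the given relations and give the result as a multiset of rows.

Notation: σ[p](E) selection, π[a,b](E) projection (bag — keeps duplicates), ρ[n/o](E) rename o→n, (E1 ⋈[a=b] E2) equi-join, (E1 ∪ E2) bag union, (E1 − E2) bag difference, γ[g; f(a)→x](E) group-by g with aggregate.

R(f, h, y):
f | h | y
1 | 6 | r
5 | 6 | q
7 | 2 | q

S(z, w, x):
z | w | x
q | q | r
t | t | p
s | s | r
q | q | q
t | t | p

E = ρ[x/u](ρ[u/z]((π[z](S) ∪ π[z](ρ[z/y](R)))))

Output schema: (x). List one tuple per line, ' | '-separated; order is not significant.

Per-node cardinality:
  S → 5
  π[z](S) → 5
  R → 3
  ρ[z/y](R) → 3
  π[z](ρ[z/y](R)) → 3
  (π[z](S) ∪ π[z](ρ[z/y](R))) → 8
  ρ[u/z]((π[z](S) ∪ π[z](ρ[z/y](R)))) → 8
  ρ[x/u](ρ[u/z]((π[z](S) ∪ π[z](ρ[z/y](R))))) → 8

== RESULT ==
x
q
q
q
q
r
s
t
t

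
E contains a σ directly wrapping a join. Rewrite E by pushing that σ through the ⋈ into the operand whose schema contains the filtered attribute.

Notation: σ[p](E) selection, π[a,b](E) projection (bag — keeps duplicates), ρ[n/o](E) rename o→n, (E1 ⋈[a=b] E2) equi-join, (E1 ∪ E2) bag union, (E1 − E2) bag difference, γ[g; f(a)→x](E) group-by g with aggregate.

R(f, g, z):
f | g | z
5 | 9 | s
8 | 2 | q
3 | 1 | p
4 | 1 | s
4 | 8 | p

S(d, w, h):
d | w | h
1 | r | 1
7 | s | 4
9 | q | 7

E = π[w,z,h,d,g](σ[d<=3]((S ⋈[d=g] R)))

σ filters on d, owned by the left side.
E' = π[w,z,h,d,g]((σ[d<=3](S) ⋈[d=g] R))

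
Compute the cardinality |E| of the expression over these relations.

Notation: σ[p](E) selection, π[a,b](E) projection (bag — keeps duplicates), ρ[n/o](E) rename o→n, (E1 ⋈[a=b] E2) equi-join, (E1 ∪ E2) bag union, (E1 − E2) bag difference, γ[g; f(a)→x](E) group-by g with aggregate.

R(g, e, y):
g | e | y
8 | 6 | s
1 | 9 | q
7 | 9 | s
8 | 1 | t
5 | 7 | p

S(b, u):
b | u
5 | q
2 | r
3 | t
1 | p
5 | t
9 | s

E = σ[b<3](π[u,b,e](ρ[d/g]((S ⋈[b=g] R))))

Stepwise |·|:
  S → 6
  R → 5
  (S ⋈[b=g] R) → 3
  ρ[d/g]((S ⋈[b=g] R)) → 3
  π[u,b,e](ρ[d/g]((S ⋈[b=g] R))) → 3
  σ[b<3](π[u,b,e](ρ[d/g]((S ⋈[b=g] R)))) → 1

|E| = 1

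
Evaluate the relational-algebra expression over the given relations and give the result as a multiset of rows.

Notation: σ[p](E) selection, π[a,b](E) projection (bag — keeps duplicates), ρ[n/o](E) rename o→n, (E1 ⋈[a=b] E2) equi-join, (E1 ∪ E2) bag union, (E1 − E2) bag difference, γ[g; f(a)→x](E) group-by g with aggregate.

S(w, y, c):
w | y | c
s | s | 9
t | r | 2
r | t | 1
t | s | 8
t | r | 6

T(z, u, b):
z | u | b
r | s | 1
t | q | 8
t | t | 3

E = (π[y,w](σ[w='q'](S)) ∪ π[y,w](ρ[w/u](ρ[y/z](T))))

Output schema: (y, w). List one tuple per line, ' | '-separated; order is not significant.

Stepwise |·|:
  S → 5
  σ[w='q'](S) → 0
  π[y,w](σ[w='q'](S)) → 0
  T → 3
  ρ[y/z](T) → 3
  ρ[w/u](ρ[y/z](T)) → 3
  π[y,w](ρ[w/u](ρ[y/z](T))) → 3
  (π[y,w](σ[w='q'](S)) ∪ π[y,w](ρ[w/u](ρ[y/z](T)))) → 3

== RESULT ==
y | w
r | s
t | q
t | t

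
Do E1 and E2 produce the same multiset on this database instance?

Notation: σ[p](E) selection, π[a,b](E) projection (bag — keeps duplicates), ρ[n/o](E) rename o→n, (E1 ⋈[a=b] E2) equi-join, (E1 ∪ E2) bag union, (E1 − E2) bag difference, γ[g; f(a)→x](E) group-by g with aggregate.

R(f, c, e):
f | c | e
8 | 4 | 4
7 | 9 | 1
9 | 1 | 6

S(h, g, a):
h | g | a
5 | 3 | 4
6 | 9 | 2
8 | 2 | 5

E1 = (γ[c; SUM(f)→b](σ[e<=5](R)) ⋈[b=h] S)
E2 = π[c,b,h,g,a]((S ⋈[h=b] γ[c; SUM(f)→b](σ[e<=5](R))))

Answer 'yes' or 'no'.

E1 per-node cardinality:
  R → 3
  σ[e<=5](R) → 2
  γ[c; SUM(f)→b](σ[e<=5](R)) → 2
  S → 3
  (γ[c; SUM(f)→b](σ[e<=5](R)) ⋈[b=h] S) → 1
E2 per-node cardinality:
  S → 3
  R → 3
  σ[e<=5](R) → 2
  γ[c; SUM(f)→b](σ[e<=5](R)) → 2
  (S ⋈[h=b] γ[c; SUM(f)→b](σ[e<=5](R))) → 1
  π[c,b,h,g,a]((S ⋈[h=b] γ[c; SUM(f)→b](σ[e<=5](R)))) → 1

E1 and E2 produce the same multiset:
c | b | h | g | a
4 | 8 | 8 | 2 | 5

yes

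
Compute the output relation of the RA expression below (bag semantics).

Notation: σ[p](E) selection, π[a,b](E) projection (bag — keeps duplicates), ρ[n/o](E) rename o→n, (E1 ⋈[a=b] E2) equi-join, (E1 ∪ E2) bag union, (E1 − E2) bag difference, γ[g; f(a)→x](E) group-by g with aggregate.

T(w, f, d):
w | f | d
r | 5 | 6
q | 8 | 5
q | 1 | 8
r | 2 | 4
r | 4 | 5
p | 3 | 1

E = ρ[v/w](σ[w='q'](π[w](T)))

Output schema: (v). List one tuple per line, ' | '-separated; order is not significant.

Per-node cardinality:
  T → 6
  π[w](T) → 6
  σ[w='q'](π[w](T)) → 2
  ρ[v/w](σ[w='q'](π[w](T))) → 2

== RESULT ==
v
q
q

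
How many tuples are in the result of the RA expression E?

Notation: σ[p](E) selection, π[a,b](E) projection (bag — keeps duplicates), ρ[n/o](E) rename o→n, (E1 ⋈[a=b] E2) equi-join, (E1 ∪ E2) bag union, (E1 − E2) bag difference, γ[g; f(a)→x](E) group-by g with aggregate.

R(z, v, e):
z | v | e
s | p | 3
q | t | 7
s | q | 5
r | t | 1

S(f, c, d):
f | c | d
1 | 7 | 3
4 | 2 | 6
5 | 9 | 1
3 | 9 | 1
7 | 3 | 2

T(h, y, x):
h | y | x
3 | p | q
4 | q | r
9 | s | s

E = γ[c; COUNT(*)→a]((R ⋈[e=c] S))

Subexpression sizes:
  R → 4
  S → 5
  (R ⋈[e=c] S) → 2
  γ[c; COUNT(*)→a]((R ⋈[e=c] S)) → 2

|E| = 2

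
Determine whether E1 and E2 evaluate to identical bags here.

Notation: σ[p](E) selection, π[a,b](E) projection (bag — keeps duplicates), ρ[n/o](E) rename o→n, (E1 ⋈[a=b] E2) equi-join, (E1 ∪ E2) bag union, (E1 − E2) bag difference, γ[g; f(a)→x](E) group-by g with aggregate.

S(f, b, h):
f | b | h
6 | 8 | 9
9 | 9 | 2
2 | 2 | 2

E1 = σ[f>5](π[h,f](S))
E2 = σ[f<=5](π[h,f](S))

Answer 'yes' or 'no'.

E1 stepwise |·|:
  S → 3
  π[h,f](S) → 3
  σ[f>5](π[h,f](S)) → 2
E2 stepwise |·|:
  S → 3
  π[h,f](S) → 3
  σ[f<=5](π[h,f](S)) → 1

E1 result:
h | f
2 | 9
9 | 6
E2 result:
h | f
2 | 2
Witness: (2, 9) appears 1× in E1 but 0× in E2.

no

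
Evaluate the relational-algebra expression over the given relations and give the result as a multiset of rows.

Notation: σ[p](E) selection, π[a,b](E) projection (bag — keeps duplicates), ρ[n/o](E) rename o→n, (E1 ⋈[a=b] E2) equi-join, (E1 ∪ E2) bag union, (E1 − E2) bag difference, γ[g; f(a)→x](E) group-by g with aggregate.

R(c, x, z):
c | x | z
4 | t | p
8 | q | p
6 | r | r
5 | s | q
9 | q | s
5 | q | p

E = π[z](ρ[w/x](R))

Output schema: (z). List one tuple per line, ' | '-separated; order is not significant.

Subexpression sizes:
  R → 6
  ρ[w/x](R) → 6
  π[z](ρ[w/x](R)) → 6

== RESULT ==
z
p
p
p
q
r
s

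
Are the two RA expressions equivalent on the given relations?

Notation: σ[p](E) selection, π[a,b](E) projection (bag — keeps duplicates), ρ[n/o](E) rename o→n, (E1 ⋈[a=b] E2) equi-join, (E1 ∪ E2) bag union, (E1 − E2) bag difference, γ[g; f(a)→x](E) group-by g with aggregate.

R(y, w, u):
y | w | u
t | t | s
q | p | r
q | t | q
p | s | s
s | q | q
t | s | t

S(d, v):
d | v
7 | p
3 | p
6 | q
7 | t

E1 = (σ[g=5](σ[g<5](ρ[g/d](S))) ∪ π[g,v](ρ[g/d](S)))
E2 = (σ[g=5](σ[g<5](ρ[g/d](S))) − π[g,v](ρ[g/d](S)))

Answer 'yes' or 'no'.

E1 row counts bottom-up:
  S → 4
  ρ[g/d](S) → 4
  σ[g<5](ρ[g/d](S)) → 1
  σ[g=5](σ[g<5](ρ[g/d](S))) → 0
  S → 4
  ρ[g/d](S) → 4
  π[g,v](ρ[g/d](S)) → 4
  (σ[g=5](σ[g<5](ρ[g/d](S))) ∪ π[g,v](ρ[g/d](S))) → 4
E2 row counts bottom-up:
  S → 4
  ρ[g/d](S) → 4
  σ[g<5](ρ[g/d](S)) → 1
  σ[g=5](σ[g<5](ρ[g/d](S))) → 0
  S → 4
  ρ[g/d](S) → 4
  π[g,v](ρ[g/d](S)) → 4
  (σ[g=5](σ[g<5](ρ[g/d](S))) − π[g,v](ρ[g/d](S))) → 0

E1 result:
g | v
3 | p
6 | q
7 | p
7 | t
E2 result:
g | v
(0 rows)
Witness: (3, 'p') appears 1× in E1 but 0× in E2.

no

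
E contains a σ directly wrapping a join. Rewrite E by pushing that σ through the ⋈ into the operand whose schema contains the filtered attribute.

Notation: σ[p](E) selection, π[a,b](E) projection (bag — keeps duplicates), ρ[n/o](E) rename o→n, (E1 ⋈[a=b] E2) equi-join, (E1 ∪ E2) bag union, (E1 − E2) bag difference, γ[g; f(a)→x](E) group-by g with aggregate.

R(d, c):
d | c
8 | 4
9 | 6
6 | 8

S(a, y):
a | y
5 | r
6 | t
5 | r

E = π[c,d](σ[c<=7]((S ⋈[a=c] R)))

σ filters on c, owned by the right side.
E' = π[c,d]((S ⋈[a=c] σ[c<=7](R)))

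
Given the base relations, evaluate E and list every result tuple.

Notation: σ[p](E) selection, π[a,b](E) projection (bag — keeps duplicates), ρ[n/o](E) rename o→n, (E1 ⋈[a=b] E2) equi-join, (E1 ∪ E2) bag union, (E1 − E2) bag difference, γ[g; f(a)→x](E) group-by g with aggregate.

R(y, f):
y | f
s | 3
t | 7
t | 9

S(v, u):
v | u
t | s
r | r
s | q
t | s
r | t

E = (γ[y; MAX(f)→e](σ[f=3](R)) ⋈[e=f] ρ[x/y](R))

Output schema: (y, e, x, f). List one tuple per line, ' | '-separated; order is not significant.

Row counts bottom-up:
  R → 3
  σ[f=3](R) → 1
  γ[y; MAX(f)→e](σ[f=3](R)) → 1
  R → 3
  ρ[x/y](R) → 3
  (γ[y; MAX(f)→e](σ[f=3](R)) ⋈[e=f] ρ[x/y](R)) → 1

== RESULT ==
y | e | x | f
s | 3 | s | 3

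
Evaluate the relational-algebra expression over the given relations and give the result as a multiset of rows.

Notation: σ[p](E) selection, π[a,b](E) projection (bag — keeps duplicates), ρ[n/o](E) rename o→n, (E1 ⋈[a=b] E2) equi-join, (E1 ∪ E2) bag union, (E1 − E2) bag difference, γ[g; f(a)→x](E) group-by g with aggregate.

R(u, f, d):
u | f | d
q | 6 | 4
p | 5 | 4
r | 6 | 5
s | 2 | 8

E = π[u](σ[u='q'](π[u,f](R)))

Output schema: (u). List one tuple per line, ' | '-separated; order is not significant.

Per-node cardinality:
  R → 4
  π[u,f](R) → 4
  σ[u='q'](π[u,f](R)) → 1
  π[u](σ[u='q'](π[u,f](R))) → 1

== RESULT ==
u
q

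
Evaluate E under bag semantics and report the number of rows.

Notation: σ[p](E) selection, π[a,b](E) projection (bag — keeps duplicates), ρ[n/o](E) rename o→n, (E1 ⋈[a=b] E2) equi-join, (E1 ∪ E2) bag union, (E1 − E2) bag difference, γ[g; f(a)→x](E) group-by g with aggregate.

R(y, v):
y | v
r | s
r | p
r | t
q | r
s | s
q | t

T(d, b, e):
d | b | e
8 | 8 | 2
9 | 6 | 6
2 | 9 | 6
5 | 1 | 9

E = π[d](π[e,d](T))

Subexpression sizes:
  T → 4
  π[e,d](T) → 4
  π[d](π[e,d](T)) → 4

|E| = 4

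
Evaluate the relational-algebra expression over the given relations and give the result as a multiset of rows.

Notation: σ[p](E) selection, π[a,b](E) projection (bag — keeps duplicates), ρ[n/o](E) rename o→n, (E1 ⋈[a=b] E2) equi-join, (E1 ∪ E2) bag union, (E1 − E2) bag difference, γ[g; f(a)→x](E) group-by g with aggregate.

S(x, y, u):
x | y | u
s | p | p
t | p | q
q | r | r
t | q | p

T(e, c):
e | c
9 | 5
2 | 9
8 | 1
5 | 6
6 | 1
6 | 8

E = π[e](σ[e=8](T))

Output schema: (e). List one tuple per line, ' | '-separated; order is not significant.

Subexpression sizes:
  T → 6
  σ[e=8](T) → 1
  π[e](σ[e=8](T)) → 1

== RESULT ==
e
8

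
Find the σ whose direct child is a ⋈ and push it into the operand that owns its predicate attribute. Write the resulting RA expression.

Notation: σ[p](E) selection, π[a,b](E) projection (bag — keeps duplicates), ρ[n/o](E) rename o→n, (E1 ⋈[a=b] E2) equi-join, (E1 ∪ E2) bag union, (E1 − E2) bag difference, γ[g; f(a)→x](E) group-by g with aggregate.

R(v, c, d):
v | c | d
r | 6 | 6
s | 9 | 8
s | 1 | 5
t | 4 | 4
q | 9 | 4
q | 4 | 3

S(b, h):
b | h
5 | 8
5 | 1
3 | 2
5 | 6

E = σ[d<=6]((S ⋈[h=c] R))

σ filters on d, owned by the right side.
E' = (S ⋈[h=c] σ[d<=6](R))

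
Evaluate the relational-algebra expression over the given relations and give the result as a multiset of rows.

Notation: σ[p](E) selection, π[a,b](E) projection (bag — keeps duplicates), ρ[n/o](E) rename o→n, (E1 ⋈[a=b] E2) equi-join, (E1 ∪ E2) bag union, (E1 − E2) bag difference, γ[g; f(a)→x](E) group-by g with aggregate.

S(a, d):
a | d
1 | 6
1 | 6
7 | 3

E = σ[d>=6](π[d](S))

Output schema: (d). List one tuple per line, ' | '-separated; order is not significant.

Subexpression sizes:
  S → 3
  π[d](S) → 3
  σ[d>=6](π[d](S)) → 2

== RESULT ==
d
6
6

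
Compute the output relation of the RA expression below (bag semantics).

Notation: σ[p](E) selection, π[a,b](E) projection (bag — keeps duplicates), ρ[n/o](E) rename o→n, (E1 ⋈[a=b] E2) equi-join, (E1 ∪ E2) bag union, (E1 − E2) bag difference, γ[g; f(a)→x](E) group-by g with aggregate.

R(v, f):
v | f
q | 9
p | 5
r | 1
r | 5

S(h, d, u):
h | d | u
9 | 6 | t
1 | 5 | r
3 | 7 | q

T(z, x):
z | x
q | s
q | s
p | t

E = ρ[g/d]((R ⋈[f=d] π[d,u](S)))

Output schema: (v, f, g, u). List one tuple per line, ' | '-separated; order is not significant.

Subexpression sizes:
  R → 4
  S → 3
  π[d,u](S) → 3
  (R ⋈[f=d] π[d,u](S)) → 2
  ρ[g/d]((R ⋈[f=d] π[d,u](S))) → 2

== RESULT ==
v | f | g | u
p | 5 | 5 | r
r | 5 | 5 | r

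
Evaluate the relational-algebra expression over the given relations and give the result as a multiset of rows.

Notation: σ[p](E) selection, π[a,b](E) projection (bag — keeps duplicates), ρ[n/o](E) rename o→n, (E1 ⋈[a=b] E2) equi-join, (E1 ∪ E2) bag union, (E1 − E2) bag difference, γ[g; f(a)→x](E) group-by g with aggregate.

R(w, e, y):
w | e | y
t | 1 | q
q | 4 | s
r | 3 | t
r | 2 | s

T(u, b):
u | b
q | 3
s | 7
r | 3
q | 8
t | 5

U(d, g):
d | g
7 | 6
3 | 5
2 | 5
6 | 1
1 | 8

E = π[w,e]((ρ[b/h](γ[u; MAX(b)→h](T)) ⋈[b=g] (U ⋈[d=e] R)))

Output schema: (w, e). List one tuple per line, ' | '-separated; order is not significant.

Row counts bottom-up:
  T → 5
  γ[u; MAX(b)→h](T) → 4
  ρ[b/h](γ[u; MAX(b)→h](T)) → 4
  U → 5
  R → 4
  (U ⋈[d=e] R) → 3
  (ρ[b/h](γ[u; MAX(b)→h](T)) ⋈[b=g] (U ⋈[d=e] R)) → 3
  π[w,e]((ρ[b/h](γ[u; MAX(b)→h](T)) ⋈[b=g] (U ⋈[d=e] R))) → 3

== RESULT ==
w | e
r | 2
r | 3
t | 1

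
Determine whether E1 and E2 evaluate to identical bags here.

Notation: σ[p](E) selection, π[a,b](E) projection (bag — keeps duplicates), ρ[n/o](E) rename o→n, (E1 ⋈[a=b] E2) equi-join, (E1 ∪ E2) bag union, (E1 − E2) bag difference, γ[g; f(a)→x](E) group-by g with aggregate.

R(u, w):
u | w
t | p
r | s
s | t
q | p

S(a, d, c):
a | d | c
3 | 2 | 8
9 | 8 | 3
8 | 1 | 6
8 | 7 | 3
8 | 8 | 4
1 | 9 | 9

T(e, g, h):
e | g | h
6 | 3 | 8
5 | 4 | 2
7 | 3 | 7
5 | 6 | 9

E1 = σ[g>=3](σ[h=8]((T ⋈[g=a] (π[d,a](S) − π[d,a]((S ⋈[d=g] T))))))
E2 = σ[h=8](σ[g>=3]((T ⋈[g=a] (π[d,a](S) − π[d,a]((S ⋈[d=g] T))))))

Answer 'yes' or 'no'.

E1 row counts bottom-up:
  T → 4
  S → 6
  π[d,a](S) → 6
  S → 6
  T → 4
  (S ⋈[d=g] T) → 0
  π[d,a]((S ⋈[d=g] T)) → 0
  (π[d,a](S) − π[d,a]((S ⋈[d=g] T))) → 6
  (T ⋈[g=a] (π[d,a](S) − π[d,a]((S ⋈[d=g] T)))) → 2
  σ[h=8]((T ⋈[g=a] (π[d,a](S) − π[d,a]((S ⋈[d=g] T))))) → 1
  σ[g>=3](σ[h=8]((T ⋈[g=a] (π[d,a](S) − π[d,a]((S ⋈[d=g] T)))))) → 1
E2 row counts bottom-up:
  T → 4
  S → 6
  π[d,a](S) → 6
  S → 6
  T → 4
  (S ⋈[d=g] T) → 0
  π[d,a]((S ⋈[d=g] T)) → 0
  (π[d,a](S) − π[d,a]((S ⋈[d=g] T))) → 6
  (T ⋈[g=a] (π[d,a](S) − π[d,a]((S ⋈[d=g] T)))) → 2
  σ[g>=3]((T ⋈[g=a] (π[d,a](S) − π[d,a]((S ⋈[d=g] T))))) → 2
  σ[h=8](σ[g>=3]((T ⋈[g=a] (π[d,a](S) − π[d,a]((S ⋈[d=g] T)))))) → 1

E1 and E2 produce the same multiset:
e | g | h | d | a
6 | 3 | 8 | 2 | 3

yes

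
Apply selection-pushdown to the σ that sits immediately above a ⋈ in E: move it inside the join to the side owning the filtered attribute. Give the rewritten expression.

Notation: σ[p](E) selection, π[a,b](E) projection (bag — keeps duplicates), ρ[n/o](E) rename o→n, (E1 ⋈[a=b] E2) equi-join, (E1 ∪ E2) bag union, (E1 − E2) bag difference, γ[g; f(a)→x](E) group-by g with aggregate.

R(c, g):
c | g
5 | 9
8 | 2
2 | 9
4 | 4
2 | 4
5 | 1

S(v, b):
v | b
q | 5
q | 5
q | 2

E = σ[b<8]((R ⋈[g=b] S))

σ filters on b, owned by the right side.
E' = (R ⋈[g=b] σ[b<8](S))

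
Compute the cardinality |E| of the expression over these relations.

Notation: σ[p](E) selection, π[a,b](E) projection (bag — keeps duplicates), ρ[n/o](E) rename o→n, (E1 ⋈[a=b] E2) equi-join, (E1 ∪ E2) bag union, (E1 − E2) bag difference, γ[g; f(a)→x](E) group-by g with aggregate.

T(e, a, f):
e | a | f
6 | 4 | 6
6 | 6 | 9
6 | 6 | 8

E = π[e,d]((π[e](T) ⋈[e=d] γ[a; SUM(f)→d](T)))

Row counts bottom-up:
  T → 3
  π[e](T) → 3
  T → 3
  γ[a; SUM(f)→d](T) → 2
  (π[e](T) ⋈[e=d] γ[a; SUM(f)→d](T)) → 3
  π[e,d]((π[e](T) ⋈[e=d] γ[a; SUM(f)→d](T))) → 3

|E| = 3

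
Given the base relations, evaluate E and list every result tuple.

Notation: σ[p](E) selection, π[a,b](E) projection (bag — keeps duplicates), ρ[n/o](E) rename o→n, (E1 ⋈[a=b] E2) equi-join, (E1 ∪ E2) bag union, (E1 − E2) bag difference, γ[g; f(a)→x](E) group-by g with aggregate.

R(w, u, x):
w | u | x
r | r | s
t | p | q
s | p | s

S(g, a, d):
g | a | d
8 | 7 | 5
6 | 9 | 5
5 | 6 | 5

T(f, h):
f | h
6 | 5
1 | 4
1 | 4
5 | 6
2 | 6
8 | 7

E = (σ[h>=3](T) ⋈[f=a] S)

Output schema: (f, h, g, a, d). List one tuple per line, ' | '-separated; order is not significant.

Per-node cardinality:
  T → 6
  σ[h>=3](T) → 6
  S → 3
  (σ[h>=3](T) ⋈[f=a] S) → 1

== RESULT ==
f | h | g | a | d
6 | 5 | 5 | 6 | 5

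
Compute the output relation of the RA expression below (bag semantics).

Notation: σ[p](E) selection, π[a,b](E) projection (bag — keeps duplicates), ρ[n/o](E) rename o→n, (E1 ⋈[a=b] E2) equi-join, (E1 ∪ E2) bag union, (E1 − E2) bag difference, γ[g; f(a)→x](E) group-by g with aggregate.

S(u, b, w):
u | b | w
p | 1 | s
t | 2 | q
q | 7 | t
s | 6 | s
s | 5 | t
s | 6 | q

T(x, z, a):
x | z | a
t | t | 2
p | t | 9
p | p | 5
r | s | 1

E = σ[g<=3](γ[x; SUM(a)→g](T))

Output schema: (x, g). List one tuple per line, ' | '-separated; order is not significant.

Row counts bottom-up:
  T → 4
  γ[x; SUM(a)→g](T) → 3
  σ[g<=3](γ[x; SUM(a)→g](T)) → 2

== RESULT ==
x | g
r | 1
t | 2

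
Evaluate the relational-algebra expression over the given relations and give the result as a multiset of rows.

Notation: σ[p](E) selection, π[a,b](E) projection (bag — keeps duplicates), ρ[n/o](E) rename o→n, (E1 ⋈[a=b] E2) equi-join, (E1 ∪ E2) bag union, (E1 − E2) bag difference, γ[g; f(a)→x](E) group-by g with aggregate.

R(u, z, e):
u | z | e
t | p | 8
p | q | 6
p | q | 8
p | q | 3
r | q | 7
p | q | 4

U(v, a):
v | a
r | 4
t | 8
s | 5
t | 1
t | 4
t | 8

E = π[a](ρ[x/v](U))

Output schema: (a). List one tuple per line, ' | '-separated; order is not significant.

Row counts bottom-up:
  U → 6
  ρ[x/v](U) → 6
  π[a](ρ[x/v](U)) → 6

== RESULT ==
a
1
4
4
5
8
8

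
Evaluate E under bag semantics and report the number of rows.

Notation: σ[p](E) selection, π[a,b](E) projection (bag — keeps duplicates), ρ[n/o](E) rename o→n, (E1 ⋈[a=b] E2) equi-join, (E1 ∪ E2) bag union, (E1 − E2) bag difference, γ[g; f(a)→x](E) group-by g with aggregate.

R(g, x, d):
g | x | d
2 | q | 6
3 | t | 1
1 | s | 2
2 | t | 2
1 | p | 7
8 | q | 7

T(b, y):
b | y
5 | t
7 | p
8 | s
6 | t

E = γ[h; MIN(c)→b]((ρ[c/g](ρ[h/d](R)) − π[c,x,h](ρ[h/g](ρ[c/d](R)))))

Stepwise |·|:
  R → 6
  ρ[h/d](R) → 6
  ρ[c/g](ρ[h/d](R)) → 6
  R → 6
  ρ[c/d](R) → 6
  ρ[h/g](ρ[c/d](R)) → 6
  π[c,x,h](ρ[h/g](ρ[c/d](R))) → 6
  (ρ[c/g](ρ[h/d](R)) − π[c,x,h](ρ[h/g](ρ[c/d](R)))) → 5
  γ[h; MIN(c)→b]((ρ[c/g](ρ[h/d](R)) − π[c,x,h](ρ[h/g](ρ[c/d](R))))) → 4

|E| = 4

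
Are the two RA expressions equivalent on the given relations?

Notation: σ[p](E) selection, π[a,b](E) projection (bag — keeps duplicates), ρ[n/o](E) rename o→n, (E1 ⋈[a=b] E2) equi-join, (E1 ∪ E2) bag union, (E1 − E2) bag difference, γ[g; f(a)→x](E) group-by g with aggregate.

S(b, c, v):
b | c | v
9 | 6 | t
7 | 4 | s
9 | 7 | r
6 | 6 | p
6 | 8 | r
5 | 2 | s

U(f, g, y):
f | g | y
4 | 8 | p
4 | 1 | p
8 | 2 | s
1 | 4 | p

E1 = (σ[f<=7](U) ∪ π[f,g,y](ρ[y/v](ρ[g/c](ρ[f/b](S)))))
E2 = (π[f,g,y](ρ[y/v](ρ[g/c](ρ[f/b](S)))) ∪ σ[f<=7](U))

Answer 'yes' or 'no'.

E1 per-node cardinality:
  U → 4
  σ[f<=7](U) → 3
  S → 6
  ρ[f/b](S) → 6
  ρ[g/c](ρ[f/b](S)) → 6
  ρ[y/v](ρ[g/c](ρ[f/b](S))) → 6
  π[f,g,y](ρ[y/v](ρ[g/c](ρ[f/b](S)))) → 6
  (σ[f<=7](U) ∪ π[f,g,y](ρ[y/v](ρ[g/c](ρ[f/b](S))))) → 9
E2 per-node cardinality:
  S → 6
  ρ[f/b](S) → 6
  ρ[g/c](ρ[f/b](S)) → 6
  ρ[y/v](ρ[g/c](ρ[f/b](S))) → 6
  π[f,g,y](ρ[y/v](ρ[g/c](ρ[f/b](S)))) → 6
  U → 4
  σ[f<=7](U) → 3
  (π[f,g,y](ρ[y/v](ρ[g/c](ρ[f/b](S)))) ∪ σ[f<=7](U)) → 9

E1 and E2 produce the same multiset:
f | g | y
1 | 4 | p
4 | 1 | p
4 | 8 | p
5 | 2 | s
6 | 6 | p
6 | 8 | r
7 | 4 | s
9 | 6 | t
9 | 7 | r

yes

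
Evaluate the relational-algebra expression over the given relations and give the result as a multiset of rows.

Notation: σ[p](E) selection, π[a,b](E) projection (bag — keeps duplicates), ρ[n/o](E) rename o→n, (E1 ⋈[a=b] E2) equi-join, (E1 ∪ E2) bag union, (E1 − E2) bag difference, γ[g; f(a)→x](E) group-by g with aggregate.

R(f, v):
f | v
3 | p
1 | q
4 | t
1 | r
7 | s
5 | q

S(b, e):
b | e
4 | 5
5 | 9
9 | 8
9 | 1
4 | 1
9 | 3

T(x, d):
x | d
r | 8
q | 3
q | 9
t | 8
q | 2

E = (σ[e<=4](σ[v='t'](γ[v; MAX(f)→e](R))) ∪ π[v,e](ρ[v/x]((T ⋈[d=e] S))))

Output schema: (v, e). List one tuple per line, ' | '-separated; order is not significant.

Row counts bottom-up:
  R → 6
  γ[v; MAX(f)→e](R) → 5
  σ[v='t'](γ[v; MAX(f)→e](R)) → 1
  σ[e<=4](σ[v='t'](γ[v; MAX(f)→e](R))) → 1
  T → 5
  S → 6
  (T ⋈[d=e] S) → 4
  ρ[v/x]((T ⋈[d=e] S)) → 4
  π[v,e](ρ[v/x]((T ⋈[d=e] S))) → 4
  (σ[e<=4](σ[v='t'](γ[v; MAX(f)→e](R))) ∪ π[v,e](ρ[v/x]((T ⋈[d=e] S)))) → 5

== RESULT ==
v | e
q | 3
q | 9
r | 8
t | 4
t | 8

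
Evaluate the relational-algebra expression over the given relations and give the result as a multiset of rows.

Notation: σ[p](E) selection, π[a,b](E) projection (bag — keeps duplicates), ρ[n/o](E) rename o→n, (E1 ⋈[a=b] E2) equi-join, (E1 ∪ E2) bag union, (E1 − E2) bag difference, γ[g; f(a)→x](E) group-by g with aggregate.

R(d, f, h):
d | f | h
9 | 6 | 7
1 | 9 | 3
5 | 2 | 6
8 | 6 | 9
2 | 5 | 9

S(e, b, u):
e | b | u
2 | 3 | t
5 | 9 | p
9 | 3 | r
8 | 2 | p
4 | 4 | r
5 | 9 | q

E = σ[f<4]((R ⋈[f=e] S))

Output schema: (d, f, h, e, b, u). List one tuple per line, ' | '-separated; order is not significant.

Per-node cardinality:
  R → 5
  S → 6
  (R ⋈[f=e] S) → 4
  σ[f<4]((R ⋈[f=e] S)) → 1

== RESULT ==
d | f | h | e | b | u
5 | 2 | 6 | 2 | 3 | t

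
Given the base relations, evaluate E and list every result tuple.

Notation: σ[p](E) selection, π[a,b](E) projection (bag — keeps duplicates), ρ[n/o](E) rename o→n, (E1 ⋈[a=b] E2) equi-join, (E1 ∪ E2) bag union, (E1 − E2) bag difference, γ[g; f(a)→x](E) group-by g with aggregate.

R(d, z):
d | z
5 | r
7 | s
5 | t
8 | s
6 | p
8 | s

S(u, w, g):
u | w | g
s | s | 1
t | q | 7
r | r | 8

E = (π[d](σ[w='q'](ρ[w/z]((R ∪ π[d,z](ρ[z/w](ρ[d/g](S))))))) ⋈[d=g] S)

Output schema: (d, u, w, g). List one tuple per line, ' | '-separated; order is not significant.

Stepwise |·|:
  R → 6
  S → 3
  ρ[d/g](S) → 3
  ρ[z/w](ρ[d/g](S)) → 3
  π[d,z](ρ[z/w](ρ[d/g](S))) → 3
  (R ∪ π[d,z](ρ[z/w](ρ[d/g](S)))) → 9
  ρ[w/z]((R ∪ π[d,z](ρ[z/w](ρ[d/g](S))))) → 9
  σ[w='q'](ρ[w/z]((R ∪ π[d,z](ρ[z/w](ρ[d/g](S)))))) → 1
  π[d](σ[w='q'](ρ[w/z]((R ∪ π[d,z](ρ[z/w](ρ[d/g](S))))))) → 1
  S → 3
  (π[d](σ[w='q'](ρ[w/z]((R ∪ π[d,z](ρ[z/w](ρ[d/g](S))))))) ⋈[d=g] S) → 1

== RESULT ==
d | u | w | g
7 | t | q | 7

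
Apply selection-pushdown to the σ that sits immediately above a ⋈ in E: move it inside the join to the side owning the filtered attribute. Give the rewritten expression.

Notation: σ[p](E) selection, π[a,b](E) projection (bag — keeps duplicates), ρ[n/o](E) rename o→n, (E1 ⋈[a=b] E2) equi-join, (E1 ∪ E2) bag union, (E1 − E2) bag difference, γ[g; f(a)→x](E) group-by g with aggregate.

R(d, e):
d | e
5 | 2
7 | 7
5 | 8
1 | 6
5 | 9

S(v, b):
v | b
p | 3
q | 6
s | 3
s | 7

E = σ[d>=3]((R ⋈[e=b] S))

σ filters on d, owned by the left side.
E' = (σ[d>=3](R) ⋈[e=b] S)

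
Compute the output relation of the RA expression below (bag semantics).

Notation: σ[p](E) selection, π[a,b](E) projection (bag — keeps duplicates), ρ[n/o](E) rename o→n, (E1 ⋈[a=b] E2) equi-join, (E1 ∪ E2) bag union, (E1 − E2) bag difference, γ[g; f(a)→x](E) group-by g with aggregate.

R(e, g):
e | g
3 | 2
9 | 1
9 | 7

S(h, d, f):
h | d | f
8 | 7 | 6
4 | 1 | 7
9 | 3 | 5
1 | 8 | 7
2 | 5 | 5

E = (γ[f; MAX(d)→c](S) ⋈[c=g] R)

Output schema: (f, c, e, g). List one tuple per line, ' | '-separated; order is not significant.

Row counts bottom-up:
  S → 5
  γ[f; MAX(d)→c](S) → 3
  R → 3
  (γ[f; MAX(d)→c](S) ⋈[c=g] R) → 1

== RESULT ==
f | c | e | g
6 | 7 | 9 | 7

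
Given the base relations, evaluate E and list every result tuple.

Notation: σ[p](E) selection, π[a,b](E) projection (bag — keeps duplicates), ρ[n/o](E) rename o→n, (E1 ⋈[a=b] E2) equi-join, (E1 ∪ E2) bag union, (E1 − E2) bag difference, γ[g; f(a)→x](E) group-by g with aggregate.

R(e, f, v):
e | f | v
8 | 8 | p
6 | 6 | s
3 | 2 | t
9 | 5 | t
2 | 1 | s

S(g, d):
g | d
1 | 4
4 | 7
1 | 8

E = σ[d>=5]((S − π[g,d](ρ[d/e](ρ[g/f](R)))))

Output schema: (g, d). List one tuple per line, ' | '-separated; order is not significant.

Subexpression sizes:
  S → 3
  R → 5
  ρ[g/f](R) → 5
  ρ[d/e](ρ[g/f](R)) → 5
  π[g,d](ρ[d/e](ρ[g/f](R))) → 5
  (S − π[g,d](ρ[d/e](ρ[g/f](R)))) → 3
  σ[d>=5]((S − π[g,d](ρ[d/e](ρ[g/f](R))))) → 2

== RESULT ==
g | d
1 | 8
4 | 7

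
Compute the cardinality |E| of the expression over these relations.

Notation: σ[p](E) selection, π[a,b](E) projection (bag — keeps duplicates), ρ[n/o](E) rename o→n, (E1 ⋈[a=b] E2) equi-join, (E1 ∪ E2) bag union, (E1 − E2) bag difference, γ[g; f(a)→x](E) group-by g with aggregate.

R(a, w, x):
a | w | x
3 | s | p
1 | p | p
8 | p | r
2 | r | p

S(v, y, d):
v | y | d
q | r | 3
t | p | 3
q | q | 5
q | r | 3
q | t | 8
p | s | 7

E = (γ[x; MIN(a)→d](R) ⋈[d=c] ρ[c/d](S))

Per-node cardinality:
  R → 4
  γ[x; MIN(a)→d](R) → 2
  S → 6
  ρ[c/d](S) → 6
  (γ[x; MIN(a)→d](R) ⋈[d=c] ρ[c/d](S)) → 1

|E| = 1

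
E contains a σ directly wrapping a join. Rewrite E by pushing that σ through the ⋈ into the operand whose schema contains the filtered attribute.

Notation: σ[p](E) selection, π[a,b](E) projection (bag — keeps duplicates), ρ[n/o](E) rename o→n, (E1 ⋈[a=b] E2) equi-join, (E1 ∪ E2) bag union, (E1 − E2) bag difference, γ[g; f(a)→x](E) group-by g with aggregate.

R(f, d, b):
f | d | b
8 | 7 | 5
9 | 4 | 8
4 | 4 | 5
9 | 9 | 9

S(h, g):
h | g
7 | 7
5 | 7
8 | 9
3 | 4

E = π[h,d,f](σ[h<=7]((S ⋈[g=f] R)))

σ filters on h, owned by the left side.
E' = π[h,d,f]((σ[h<=7](S) ⋈[g=f] R))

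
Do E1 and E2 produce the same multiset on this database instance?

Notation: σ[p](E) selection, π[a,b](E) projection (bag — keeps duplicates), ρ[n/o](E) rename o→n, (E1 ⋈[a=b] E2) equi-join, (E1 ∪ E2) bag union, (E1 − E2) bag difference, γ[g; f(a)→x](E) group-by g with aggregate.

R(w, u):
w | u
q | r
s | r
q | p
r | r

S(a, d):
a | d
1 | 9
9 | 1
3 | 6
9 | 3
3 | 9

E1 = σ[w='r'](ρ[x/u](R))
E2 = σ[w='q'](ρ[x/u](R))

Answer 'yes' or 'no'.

E1 row counts bottom-up:
  R → 4
  ρ[x/u](R) → 4
  σ[w='r'](ρ[x/u](R)) → 1
E2 row counts bottom-up:
  R → 4
  ρ[x/u](R) → 4
  σ[w='q'](ρ[x/u](R)) → 2

E1 result:
w | x
r | r
E2 result:
w | x
q | p
q | r
Witness: ('q', 'p') appears 0× in E1 but 1× in E2.

no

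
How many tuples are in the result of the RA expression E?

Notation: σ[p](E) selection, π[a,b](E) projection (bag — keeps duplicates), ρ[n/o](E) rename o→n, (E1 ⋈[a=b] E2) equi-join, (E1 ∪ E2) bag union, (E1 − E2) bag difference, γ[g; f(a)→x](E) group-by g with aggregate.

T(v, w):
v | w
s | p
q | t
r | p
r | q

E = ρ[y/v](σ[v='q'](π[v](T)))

Row counts bottom-up:
  T → 4
  π[v](T) → 4
  σ[v='q'](π[v](T)) → 1
  ρ[y/v](σ[v='q'](π[v](T))) → 1

|E| = 1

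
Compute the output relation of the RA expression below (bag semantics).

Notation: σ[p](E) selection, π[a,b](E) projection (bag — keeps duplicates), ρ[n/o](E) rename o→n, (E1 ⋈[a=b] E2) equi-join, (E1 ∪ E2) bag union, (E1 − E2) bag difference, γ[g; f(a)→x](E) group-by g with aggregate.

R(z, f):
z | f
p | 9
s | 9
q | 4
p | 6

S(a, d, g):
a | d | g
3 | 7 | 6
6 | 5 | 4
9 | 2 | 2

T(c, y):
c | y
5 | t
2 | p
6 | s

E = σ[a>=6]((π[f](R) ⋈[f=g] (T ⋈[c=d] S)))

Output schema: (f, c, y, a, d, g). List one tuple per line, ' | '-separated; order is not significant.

Stepwise |·|:
  R → 4
  π[f](R) → 4
  T → 3
  S → 3
  (T ⋈[c=d] S) → 2
  (π[f](R) ⋈[f=g] (T ⋈[c=d] S)) → 1
  σ[a>=6]((π[f](R) ⋈[f=g] (T ⋈[c=d] S))) → 1

== RESULT ==
f | c | y | a | d | g
4 | 5 | t | 6 | 5 | 4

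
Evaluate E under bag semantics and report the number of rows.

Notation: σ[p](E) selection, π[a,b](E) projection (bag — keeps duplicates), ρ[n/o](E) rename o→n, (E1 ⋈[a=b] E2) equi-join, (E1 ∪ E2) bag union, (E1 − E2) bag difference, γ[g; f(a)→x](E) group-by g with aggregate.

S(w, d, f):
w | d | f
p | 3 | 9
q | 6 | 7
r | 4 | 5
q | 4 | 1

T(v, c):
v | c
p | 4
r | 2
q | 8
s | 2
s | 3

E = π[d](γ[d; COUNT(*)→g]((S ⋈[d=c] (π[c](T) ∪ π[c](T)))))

Row counts bottom-up:
  S → 4
  T → 5
  π[c](T) → 5
  T → 5
  π[c](T) → 5
  (π[c](T) ∪ π[c](T)) → 10
  (S ⋈[d=c] (π[c](T) ∪ π[c](T))) → 6
  γ[d; COUNT(*)→g]((S ⋈[d=c] (π[c](T) ∪ π[c](T)))) → 2
  π[d](γ[d; COUNT(*)→g]((S ⋈[d=c] (π[c](T) ∪ π[c](T))))) → 2

|E| = 2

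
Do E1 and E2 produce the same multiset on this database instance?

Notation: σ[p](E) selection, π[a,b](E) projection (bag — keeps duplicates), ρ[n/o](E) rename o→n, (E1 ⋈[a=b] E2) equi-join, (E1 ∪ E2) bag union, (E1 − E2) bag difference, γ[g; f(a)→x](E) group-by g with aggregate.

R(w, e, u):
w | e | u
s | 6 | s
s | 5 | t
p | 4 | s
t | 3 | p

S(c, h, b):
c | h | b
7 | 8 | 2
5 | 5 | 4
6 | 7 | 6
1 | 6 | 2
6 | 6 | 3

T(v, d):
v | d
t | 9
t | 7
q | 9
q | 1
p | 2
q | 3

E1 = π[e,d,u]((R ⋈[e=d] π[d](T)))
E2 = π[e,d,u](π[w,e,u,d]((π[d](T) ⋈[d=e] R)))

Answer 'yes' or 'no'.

E1 row counts bottom-up:
  R → 4
  T → 6
  π[d](T) → 6
  (R ⋈[e=d] π[d](T)) → 1
  π[e,d,u]((R ⋈[e=d] π[d](T))) → 1
E2 row counts bottom-up:
  T → 6
  π[d](T) → 6
  R → 4
  (π[d](T) ⋈[d=e] R) → 1
  π[w,e,u,d]((π[d](T) ⋈[d=e] R)) → 1
  π[e,d,u](π[w,e,u,d]((π[d](T) ⋈[d=e] R))) → 1

E1 and E2 produce the same multiset:
e | d | u
3 | 3 | p

yes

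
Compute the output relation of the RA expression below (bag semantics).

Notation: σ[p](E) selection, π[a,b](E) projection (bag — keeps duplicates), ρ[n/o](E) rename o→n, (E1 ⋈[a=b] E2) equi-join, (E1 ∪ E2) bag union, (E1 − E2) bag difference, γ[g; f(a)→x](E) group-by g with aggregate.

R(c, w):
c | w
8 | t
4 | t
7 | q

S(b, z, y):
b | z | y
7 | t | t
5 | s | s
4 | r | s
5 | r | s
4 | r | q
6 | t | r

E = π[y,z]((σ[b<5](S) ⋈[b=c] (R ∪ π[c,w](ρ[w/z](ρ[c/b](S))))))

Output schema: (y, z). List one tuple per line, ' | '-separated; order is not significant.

Per-node cardinality:
  S → 6
  σ[b<5](S) → 2
  R → 3
  S → 6
  ρ[c/b](S) → 6
  ρ[w/z](ρ[c/b](S)) → 6
  π[c,w](ρ[w/z](ρ[c/b](S))) → 6
  (R ∪ π[c,w](ρ[w/z](ρ[c/b](S)))) → 9
  (σ[b<5](S) ⋈[b=c] (R ∪ π[c,w](ρ[w/z](ρ[c/b](S))))) → 6
  π[y,z]((σ[b<5](S) ⋈[b=c] (R ∪ π[c,w](ρ[w/z](ρ[c/b](S)))))) → 6

== RESULT ==
y | z
q | r
q | r
q | r
s | r
s | r
s | r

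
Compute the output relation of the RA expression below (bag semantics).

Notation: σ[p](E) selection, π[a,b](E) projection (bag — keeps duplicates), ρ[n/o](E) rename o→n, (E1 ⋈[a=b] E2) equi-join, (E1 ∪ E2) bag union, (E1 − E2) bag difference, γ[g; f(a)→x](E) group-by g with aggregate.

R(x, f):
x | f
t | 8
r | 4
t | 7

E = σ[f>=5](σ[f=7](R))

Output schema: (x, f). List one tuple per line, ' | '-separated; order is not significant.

Subexpression sizes:
  R → 3
  σ[f=7](R) → 1
  σ[f>=5](σ[f=7](R)) → 1

== RESULT ==
x | f
t | 7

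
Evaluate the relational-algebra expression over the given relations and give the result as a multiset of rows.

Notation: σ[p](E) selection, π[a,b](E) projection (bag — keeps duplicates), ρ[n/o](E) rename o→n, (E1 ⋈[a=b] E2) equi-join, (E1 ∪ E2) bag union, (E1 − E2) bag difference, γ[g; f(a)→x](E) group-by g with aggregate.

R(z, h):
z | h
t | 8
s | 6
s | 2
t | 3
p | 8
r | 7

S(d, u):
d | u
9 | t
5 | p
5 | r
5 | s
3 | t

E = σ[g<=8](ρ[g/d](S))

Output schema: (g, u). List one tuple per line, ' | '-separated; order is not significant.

Row counts bottom-up:
  S → 5
  ρ[g/d](S) → 5
  σ[g<=8](ρ[g/d](S)) → 4

== RESULT ==
g | u
3 | t
5 | p
5 | r
5 | s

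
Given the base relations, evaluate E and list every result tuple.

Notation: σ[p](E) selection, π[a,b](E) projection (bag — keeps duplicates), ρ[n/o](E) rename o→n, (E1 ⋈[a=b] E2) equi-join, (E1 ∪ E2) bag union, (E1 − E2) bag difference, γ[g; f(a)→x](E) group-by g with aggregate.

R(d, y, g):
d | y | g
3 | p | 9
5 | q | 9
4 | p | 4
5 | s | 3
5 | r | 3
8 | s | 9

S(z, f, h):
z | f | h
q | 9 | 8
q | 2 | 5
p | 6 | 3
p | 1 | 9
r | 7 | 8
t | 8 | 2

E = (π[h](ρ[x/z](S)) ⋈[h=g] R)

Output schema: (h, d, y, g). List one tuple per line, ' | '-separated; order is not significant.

Stepwise |·|:
  S → 6
  ρ[x/z](S) → 6
  π[h](ρ[x/z](S)) → 6
  R → 6
  (π[h](ρ[x/z](S)) ⋈[h=g] R) → 5

== RESULT ==
h | d | y | g
3 | 5 | r | 3
3 | 5 | s | 3
9 | 3 | p | 9
9 | 5 | q | 9
9 | 8 | s | 9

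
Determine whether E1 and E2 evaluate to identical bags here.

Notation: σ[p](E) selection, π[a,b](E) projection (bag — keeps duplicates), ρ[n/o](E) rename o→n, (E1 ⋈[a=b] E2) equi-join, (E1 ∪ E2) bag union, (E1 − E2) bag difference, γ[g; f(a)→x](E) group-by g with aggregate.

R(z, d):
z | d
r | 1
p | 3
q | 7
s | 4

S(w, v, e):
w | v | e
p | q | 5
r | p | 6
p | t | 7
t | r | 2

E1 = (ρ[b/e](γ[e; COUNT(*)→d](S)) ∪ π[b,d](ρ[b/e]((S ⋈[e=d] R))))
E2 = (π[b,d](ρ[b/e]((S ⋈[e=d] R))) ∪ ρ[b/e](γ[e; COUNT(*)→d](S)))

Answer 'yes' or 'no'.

E1 stepwise |·|:
  S → 4
  γ[e; COUNT(*)→d](S) → 4
  ρ[b/e](γ[e; COUNT(*)→d](S)) → 4
  S → 4
  R → 4
  (S ⋈[e=d] R) → 1
  ρ[b/e]((S ⋈[e=d] R)) → 1
  π[b,d](ρ[b/e]((S ⋈[e=d] R))) → 1
  (ρ[b/e](γ[e; COUNT(*)→d](S)) ∪ π[b,d](ρ[b/e]((S ⋈[e=d] R)))) → 5
E2 stepwise |·|:
  S → 4
  R → 4
  (S ⋈[e=d] R) → 1
  ρ[b/e]((S ⋈[e=d] R)) → 1
  π[b,d](ρ[b/e]((S ⋈[e=d] R))) → 1
  S → 4
  γ[e; COUNT(*)→d](S) → 4
  ρ[b/e](γ[e; COUNT(*)→d](S)) → 4
  (π[b,d](ρ[b/e]((S ⋈[e=d] R))) ∪ ρ[b/e](γ[e; COUNT(*)→d](S))) → 5

E1 and E2 produce the same multiset:
b | d
2 | 1
5 | 1
6 | 1
7 | 1
7 | 7

yes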